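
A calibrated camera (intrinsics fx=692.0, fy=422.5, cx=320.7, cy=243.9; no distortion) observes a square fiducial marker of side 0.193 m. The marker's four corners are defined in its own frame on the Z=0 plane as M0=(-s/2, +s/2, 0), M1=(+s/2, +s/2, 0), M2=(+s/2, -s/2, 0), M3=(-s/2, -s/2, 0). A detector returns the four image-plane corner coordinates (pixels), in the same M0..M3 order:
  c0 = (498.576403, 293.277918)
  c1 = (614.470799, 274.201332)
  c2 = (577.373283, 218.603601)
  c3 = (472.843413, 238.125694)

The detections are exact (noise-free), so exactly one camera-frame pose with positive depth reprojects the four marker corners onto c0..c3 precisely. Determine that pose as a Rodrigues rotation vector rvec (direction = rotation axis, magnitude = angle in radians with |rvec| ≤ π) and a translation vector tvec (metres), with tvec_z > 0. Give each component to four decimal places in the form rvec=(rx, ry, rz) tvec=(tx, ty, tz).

rvec=(-0.5922, 0.3422, -0.2164) tvec=(0.3838, 0.0319, 1.2168)

Intrinsics K: fx=692.0, fy=422.5, cx=320.7, cy=243.9
Marker side s = 0.193 m; corners in marker frame (Z=0):
  M0 = (-0.0965, +0.0965, 0)
  M1 = (+0.0965, +0.0965, 0)
  M2 = (+0.0965, -0.0965, 0)
  M3 = (-0.0965, -0.0965, 0)
Detected image corners:
  c0 = (498.576403, 293.277918) px
  c1 = (614.470799, 274.201332) px
  c2 = (577.373283, 218.603601) px
  c3 = (472.843413, 238.125694) px
Planar DLT: solve 8×8 A·h = b for H (H[2,2]=1):
  H  [+457.58740 -94.80374 +538.99334]
  H  [-153.12850 +165.22154 +254.97555]
  H  [-0.20730 -0.47519 +1.00000]
B = K⁻¹H; ‖b₁‖=0.821855, ‖b₂‖=0.821855; λ = 2/(‖b₁‖+‖b₂‖) = 1.216759, sign → tz>0 ⇒ λ=+1.216759
r₁ = λ·B[:,0] = (+0.92148,-0.29539,-0.25223); r₂ = λ·B[:,1] = (+0.10126,+0.80960,-0.57819)
r₃ = r₁×r₂ = (+0.37499,+0.50725,+0.77594); SVD([r₁ r₂ r₃]) → R = UVᵀ:
  R  [+0.92148 +0.10126 +0.37499]
  R  [-0.29539 +0.80960 +0.50725]
  R  [-0.25223 -0.57819 +0.77594]
t = (+0.38383, +0.03190, +1.21676) m
tr R = 2.507014; θ = arccos((tr R − 1)/2) = 0.717416 rad = 41.105°
axis k = ((R−Rᵀ)₃₂, (R−Rᵀ)₁₃, (R−Rᵀ)₂₁) / (2 sinθ) = (-0.825501, +0.477022, -0.301660)
rvec = θ·k = (-0.592227, +0.342223, -0.216416)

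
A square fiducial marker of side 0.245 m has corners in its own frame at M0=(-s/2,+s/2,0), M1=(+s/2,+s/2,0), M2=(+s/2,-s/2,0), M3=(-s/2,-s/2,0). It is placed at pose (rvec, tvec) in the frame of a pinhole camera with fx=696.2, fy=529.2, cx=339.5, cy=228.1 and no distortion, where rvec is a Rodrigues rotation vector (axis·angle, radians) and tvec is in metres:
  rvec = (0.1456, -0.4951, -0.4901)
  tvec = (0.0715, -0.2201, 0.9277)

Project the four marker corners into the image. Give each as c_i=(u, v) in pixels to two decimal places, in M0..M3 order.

c0=(361.27, 196.81) c1=(488.68, 137.82) c2=(423.64, 12.43) c3=(279.09, 60.43)

Intrinsics K: fx=696.2, fy=529.2, cx=339.5, cy=228.1
Marker side s = 0.245 m; corners in marker frame (Z=0):
  M0 = (-0.1225, +0.1225, 0)
  M1 = (+0.1225, +0.1225, 0)
  M2 = (+0.1225, -0.1225, 0)
  M3 = (-0.1225, -0.1225, 0)
rvec = (0.1456, -0.4951, -0.4901), |rvec| = θ = 0.71170 rad = 40.778°
Rodrigues: sinθ=0.65312, 1−cosθ=0.24275; R = I + sinθ·[k]× + (1−cosθ)·[k]×²:
    [+0.76741 +0.41521 -0.48855]
    [-0.48431 +0.87473 -0.01733]
    [+0.42015 +0.24990 +0.87237]
t = (0.0715, -0.2201, 0.9277) m
M0: Pc = R·M0+t = (+0.02836, -0.05362, +0.90684); u = 696.2·(+0.02836)/0.90684 + 339.5 = 361.2693, v = 529.2·(-0.05362)/0.90684 + 228.1 = 196.8104
M1: Pc = R·M1+t = (+0.21637, -0.17227, +1.00978); u = 696.2·(+0.21637)/1.00978 + 339.5 = 488.6786, v = 529.2·(-0.17227)/1.00978 + 228.1 = 137.8158
M2: Pc = R·M2+t = (+0.11464, -0.38658, +0.94856); u = 696.2·(+0.11464)/0.94856 + 339.5 = 423.6440, v = 529.2·(-0.38658)/0.94856 + 228.1 = 12.4256
M3: Pc = R·M3+t = (-0.07337, -0.26793, +0.84562); u = 696.2·(-0.07337)/0.84562 + 339.5 = 279.0931, v = 529.2·(-0.26793)/0.84562 + 228.1 = 60.4280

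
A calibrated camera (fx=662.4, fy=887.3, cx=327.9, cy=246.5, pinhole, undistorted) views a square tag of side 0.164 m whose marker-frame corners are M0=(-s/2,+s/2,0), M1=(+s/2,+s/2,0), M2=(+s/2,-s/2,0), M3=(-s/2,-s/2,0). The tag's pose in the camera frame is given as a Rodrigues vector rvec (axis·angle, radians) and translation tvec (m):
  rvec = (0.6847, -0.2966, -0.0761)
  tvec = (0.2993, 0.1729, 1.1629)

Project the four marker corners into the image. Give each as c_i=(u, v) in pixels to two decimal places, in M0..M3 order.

Intrinsics K: fx=662.4, fy=887.3, cx=327.9, cy=246.5
Marker side s = 0.164 m; corners in marker frame (Z=0):
  M0 = (-0.0820, +0.0820, 0)
  M1 = (+0.0820, +0.0820, 0)
  M2 = (+0.0820, -0.0820, 0)
  M3 = (-0.0820, -0.0820, 0)
rvec = (0.6847, -0.2966, -0.0761), |rvec| = θ = 0.75005 rad = 42.975°
Rodrigues: sinθ=0.68168, 1−cosθ=0.26835; R = I + sinθ·[k]× + (1−cosθ)·[k]×²:
    [+0.95528 -0.02771 -0.29442]
    [-0.16603 +0.77362 -0.61152]
    [+0.24471 +0.63305 +0.73442]
t = (0.2993, 0.1729, 1.1629) m
M0: Pc = R·M0+t = (+0.21870, +0.24995, +1.19474); u = 662.4·(+0.21870)/1.19474 + 327.9 = 449.1510, v = 887.3·(+0.24995)/1.19474 + 246.5 = 432.1311
M1: Pc = R·M1+t = (+0.37536, +0.22272, +1.23488); u = 662.4·(+0.37536)/1.23488 + 327.9 = 529.2473, v = 887.3·(+0.22272)/1.23488 + 246.5 = 406.5332
M2: Pc = R·M2+t = (+0.37990, +0.09585, +1.13106); u = 662.4·(+0.37990)/1.13106 + 327.9 = 550.3901, v = 887.3·(+0.09585)/1.13106 + 246.5 = 321.6923
M3: Pc = R·M3+t = (+0.22324, +0.12308, +1.09092); u = 662.4·(+0.22324)/1.09092 + 327.9 = 463.4491, v = 887.3·(+0.12308)/1.09092 + 246.5 = 346.6052

c0=(449.15, 432.13) c1=(529.25, 406.53) c2=(550.39, 321.69) c3=(463.45, 346.61)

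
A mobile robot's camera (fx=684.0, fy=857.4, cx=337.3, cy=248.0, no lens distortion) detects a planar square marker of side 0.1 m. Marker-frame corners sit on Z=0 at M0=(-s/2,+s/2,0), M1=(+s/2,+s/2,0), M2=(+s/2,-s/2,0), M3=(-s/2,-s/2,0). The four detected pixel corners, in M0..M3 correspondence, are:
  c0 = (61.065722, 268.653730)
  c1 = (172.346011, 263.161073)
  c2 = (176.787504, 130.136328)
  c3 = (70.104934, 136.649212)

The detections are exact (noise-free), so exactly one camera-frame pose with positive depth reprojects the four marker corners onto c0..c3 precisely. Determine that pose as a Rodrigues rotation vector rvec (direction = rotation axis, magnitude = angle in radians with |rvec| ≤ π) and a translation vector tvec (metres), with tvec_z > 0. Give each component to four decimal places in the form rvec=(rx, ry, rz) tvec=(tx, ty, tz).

rvec=(-0.2652, 0.0642, -0.0317) tvec=(-0.1953, -0.0357, 0.6145)

Intrinsics K: fx=684.0, fy=857.4, cx=337.3, cy=248.0
Marker side s = 0.1 m; corners in marker frame (Z=0):
  M0 = (-0.0500, +0.0500, 0)
  M1 = (+0.0500, +0.0500, 0)
  M2 = (+0.0500, -0.0500, 0)
  M3 = (-0.0500, -0.0500, 0)
Detected image corners:
  c0 = (61.065722, 268.653730) px
  c1 = (172.346011, 263.161073) px
  c2 = (176.787504, 130.136328) px
  c3 = (70.104934, 136.649212) px
Planar DLT: solve 8×8 A·h = b for H (H[2,2]=1):
  H  [+1077.75073 -118.88779 +119.88557]
  H  [-79.37721 +1239.70317 +198.24717]
  H  [-0.09637 -0.42784 +1.00000]
B = K⁻¹H; ‖b₁‖=1.627327, ‖b₂‖=1.627327; λ = 2/(‖b₁‖+‖b₂‖) = 0.614505, sign → tz>0 ⇒ λ=+0.614505
r₁ = λ·B[:,0] = (+0.99745,-0.03976,-0.05922); r₂ = λ·B[:,1] = (+0.02284,+0.96455,-0.26291)
r₃ = r₁×r₂ = (+0.06757,+0.26089,+0.96300); SVD([r₁ r₂ r₃]) → R = UVᵀ:
  R  [+0.99745 +0.02284 +0.06757]
  R  [-0.03976 +0.96455 +0.26089]
  R  [-0.05922 -0.26291 +0.96300]
t = (-0.19532, -0.03566, +0.61450) m
tr R = 2.925004; θ = arccos((tr R − 1)/2) = 0.274718 rad = 15.740°
axis k = ((R−Rᵀ)₃₂, (R−Rᵀ)₁₃, (R−Rᵀ)₂₁) / (2 sinθ) = (-0.965438, +0.233701, -0.115383)
rvec = θ·k = (-0.265223, +0.064202, -0.031698)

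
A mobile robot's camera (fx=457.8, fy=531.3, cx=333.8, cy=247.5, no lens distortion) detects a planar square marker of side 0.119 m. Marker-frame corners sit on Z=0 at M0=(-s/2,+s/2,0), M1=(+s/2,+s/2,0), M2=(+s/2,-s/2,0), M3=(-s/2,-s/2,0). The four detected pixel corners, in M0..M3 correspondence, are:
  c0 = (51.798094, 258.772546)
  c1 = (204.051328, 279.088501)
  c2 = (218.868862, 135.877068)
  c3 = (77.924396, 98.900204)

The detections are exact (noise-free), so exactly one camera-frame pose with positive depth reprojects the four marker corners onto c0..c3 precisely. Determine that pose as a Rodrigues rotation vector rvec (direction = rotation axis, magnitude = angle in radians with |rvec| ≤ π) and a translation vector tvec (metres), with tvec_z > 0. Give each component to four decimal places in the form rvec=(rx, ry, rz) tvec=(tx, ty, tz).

rvec=(-0.1874, -0.4348, 0.1054) tvec=(-0.1670, -0.0420, 0.4004)

Intrinsics K: fx=457.8, fy=531.3, cx=333.8, cy=247.5
Marker side s = 0.119 m; corners in marker frame (Z=0):
  M0 = (-0.0595, +0.0595, 0)
  M1 = (+0.0595, +0.0595, 0)
  M2 = (+0.0595, -0.0595, 0)
  M3 = (-0.0595, -0.0595, 0)
Detected image corners:
  c0 = (51.798094, 258.772546) px
  c1 = (204.051328, 279.088501) px
  c2 = (218.868862, 135.877068) px
  c3 = (77.924396, 98.900204) px
Planar DLT: solve 8×8 A·h = b for H (H[2,2]=1):
  H  [+1371.34963 -239.04218 +142.91519]
  H  [+439.76207 +1171.50070 +191.74778]
  H  [+1.01951 -0.50587 +1.00000]
B = K⁻¹H; ‖b₁‖=2.497210, ‖b₂‖=2.497210; λ = 2/(‖b₁‖+‖b₂‖) = 0.400447, sign → tz>0 ⇒ λ=+0.400447
r₁ = λ·B[:,0] = (+0.90187,+0.14127,+0.40826); r₂ = λ·B[:,1] = (-0.06139,+0.97734,-0.20257)
r₃ = r₁×r₂ = (-0.42763,+0.15763,+0.89010); SVD([r₁ r₂ r₃]) → R = UVᵀ:
  R  [+0.90187 -0.06139 -0.42763]
  R  [+0.14127 +0.97734 +0.15763]
  R  [+0.40826 -0.20257 +0.89010]
t = (-0.16697, -0.04202, +0.40045) m
tr R = 2.769313; θ = arccos((tr R − 1)/2) = 0.485039 rad = 27.791°
axis k = ((R−Rᵀ)₃₂, (R−Rᵀ)₁₃, (R−Rᵀ)₂₁) / (2 sinθ) = (-0.386287, -0.896409, +0.217333)
rvec = θ·k = (-0.187365, -0.434794, +0.105415)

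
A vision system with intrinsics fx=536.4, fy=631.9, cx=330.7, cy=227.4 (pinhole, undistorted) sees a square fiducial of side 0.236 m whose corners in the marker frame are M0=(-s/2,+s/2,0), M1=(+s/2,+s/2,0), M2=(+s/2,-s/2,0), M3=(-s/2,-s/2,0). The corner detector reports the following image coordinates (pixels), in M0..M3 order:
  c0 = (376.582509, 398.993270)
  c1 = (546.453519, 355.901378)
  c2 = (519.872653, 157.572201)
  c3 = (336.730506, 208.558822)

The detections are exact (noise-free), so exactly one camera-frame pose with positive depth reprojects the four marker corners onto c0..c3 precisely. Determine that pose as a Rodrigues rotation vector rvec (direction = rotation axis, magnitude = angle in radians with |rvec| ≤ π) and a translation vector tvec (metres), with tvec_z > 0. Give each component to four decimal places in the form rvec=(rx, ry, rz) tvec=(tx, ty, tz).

Intrinsics K: fx=536.4, fy=631.9, cx=330.7, cy=227.4
Marker side s = 0.236 m; corners in marker frame (Z=0):
  M0 = (-0.1180, +0.1180, 0)
  M1 = (+0.1180, +0.1180, 0)
  M2 = (+0.1180, -0.1180, 0)
  M3 = (-0.1180, -0.1180, 0)
Detected image corners:
  c0 = (376.582509, 398.993270) px
  c1 = (546.453519, 355.901378) px
  c2 = (519.872653, 157.572201) px
  c3 = (336.730506, 208.558822) px
Planar DLT: solve 8×8 A·h = b for H (H[2,2]=1):
  H  [+706.37086 +290.40131 +444.62147]
  H  [-224.12051 +917.55200 +284.35847]
  H  [-0.09086 +0.33569 +1.00000]
B = K⁻¹H; ‖b₁‖=1.413066, ‖b₂‖=1.413066; λ = 2/(‖b₁‖+‖b₂‖) = 0.707681, sign → tz>0 ⇒ λ=+0.707681
r₁ = λ·B[:,0] = (+0.97157,-0.22786,-0.06430); r₂ = λ·B[:,1] = (+0.23667,+0.94210,+0.23756)
r₃ = r₁×r₂ = (+0.00645,-0.24603,+0.96924); SVD([r₁ r₂ r₃]) → R = UVᵀ:
  R  [+0.97157 +0.23667 +0.00645]
  R  [-0.22786 +0.94210 -0.24603]
  R  [-0.06430 +0.23756 +0.96924]
t = (+0.15030, +0.06379, +0.70768) m
tr R = 2.882910; θ = arccos((tr R − 1)/2) = 0.343876 rad = 19.703°
axis k = ((R−Rᵀ)₃₂, (R−Rᵀ)₁₃, (R−Rᵀ)₂₁) / (2 sinθ) = (+0.717195, +0.104922, -0.688929)
rvec = θ·k = (+0.246626, +0.036080, -0.236906)

rvec=(0.2466, 0.0361, -0.2369) tvec=(0.1503, 0.0638, 0.7077)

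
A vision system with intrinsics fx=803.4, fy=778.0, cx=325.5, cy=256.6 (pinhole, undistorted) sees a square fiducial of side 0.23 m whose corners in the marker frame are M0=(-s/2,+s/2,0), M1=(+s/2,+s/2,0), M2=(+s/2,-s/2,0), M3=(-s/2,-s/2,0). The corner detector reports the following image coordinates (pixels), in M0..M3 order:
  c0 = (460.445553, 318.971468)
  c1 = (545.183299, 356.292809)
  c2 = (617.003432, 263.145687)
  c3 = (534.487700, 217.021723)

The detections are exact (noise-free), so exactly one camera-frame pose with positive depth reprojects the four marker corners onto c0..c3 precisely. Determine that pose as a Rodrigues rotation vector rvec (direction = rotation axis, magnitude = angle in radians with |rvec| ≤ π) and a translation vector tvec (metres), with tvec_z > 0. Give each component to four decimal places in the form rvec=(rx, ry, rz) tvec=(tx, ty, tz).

Intrinsics K: fx=803.4, fy=778.0, cx=325.5, cy=256.6
Marker side s = 0.23 m; corners in marker frame (Z=0):
  M0 = (-0.1150, +0.1150, 0)
  M1 = (+0.1150, +0.1150, 0)
  M2 = (+0.1150, -0.1150, 0)
  M3 = (-0.1150, -0.1150, 0)
Detected image corners:
  c0 = (460.445553, 318.971468) px
  c1 = (545.183299, 356.292809) px
  c2 = (617.003432, 263.145687) px
  c3 = (534.487700, 217.021723) px
Planar DLT: solve 8×8 A·h = b for H (H[2,2]=1):
  H  [+537.19435 -227.89620 +540.13488]
  H  [+273.97683 +471.09631 +290.55566]
  H  [+0.32174 +0.16507 +1.00000]
B = K⁻¹H; ‖b₁‖=0.673658, ‖b₂‖=0.673658; λ = 2/(‖b₁‖+‖b₂‖) = 1.484432, sign → tz>0 ⇒ λ=+1.484432
r₁ = λ·B[:,0] = (+0.79907,+0.36523,+0.47760); r₂ = λ·B[:,1] = (-0.52036,+0.81804,+0.24503)
r₃ = r₁×r₂ = (-0.30121,-0.44432,+0.84372); SVD([r₁ r₂ r₃]) → R = UVᵀ:
  R  [+0.79907 -0.52036 -0.30121]
  R  [+0.36523 +0.81804 -0.44432]
  R  [+0.47760 +0.24503 +0.84372]
t = (+0.39658, +0.06479, +1.48443) m
tr R = 2.460822; θ = arccos((tr R − 1)/2) = 0.751873 rad = 43.079°
axis k = ((R−Rᵀ)₃₂, (R−Rᵀ)₁₃, (R−Rᵀ)₂₁) / (2 sinθ) = (+0.504641, -0.570131, +0.648297)
rvec = θ·k = (+0.379426, -0.428666, +0.487437)

rvec=(0.3794, -0.4287, 0.4874) tvec=(0.3966, 0.0648, 1.4844)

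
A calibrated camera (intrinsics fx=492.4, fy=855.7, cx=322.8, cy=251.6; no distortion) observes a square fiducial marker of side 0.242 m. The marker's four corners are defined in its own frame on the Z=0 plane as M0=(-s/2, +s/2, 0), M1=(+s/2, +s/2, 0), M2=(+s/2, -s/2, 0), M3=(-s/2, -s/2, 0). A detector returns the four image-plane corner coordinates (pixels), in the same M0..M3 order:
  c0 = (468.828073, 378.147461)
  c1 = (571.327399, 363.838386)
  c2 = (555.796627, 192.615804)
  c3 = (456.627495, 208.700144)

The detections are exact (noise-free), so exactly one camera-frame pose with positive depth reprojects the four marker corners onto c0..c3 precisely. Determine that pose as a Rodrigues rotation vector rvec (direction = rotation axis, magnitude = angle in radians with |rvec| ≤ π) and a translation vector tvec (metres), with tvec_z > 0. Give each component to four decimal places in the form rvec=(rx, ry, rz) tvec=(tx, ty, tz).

rvec=(-0.1532, 0.0727, -0.0861) tvec=(0.4646, 0.0464, 1.2046)

Intrinsics K: fx=492.4, fy=855.7, cx=322.8, cy=251.6
Marker side s = 0.242 m; corners in marker frame (Z=0):
  M0 = (-0.1210, +0.1210, 0)
  M1 = (+0.1210, +0.1210, 0)
  M2 = (+0.1210, -0.1210, 0)
  M3 = (-0.1210, -0.1210, 0)
Detected image corners:
  c0 = (468.828073, 378.147461) px
  c1 = (571.327399, 363.838386) px
  c2 = (555.796627, 192.615804) px
  c3 = (456.627495, 208.700144) px
Planar DLT: solve 8×8 A·h = b for H (H[2,2]=1):
  H  [+388.55910 -8.92879 +512.70379]
  H  [-78.45192 +666.97673 +284.54657]
  H  [-0.05457 -0.12897 +1.00000]
B = K⁻¹H; ‖b₁‖=0.830145, ‖b₂‖=0.830145; λ = 2/(‖b₁‖+‖b₂‖) = 1.204609, sign → tz>0 ⇒ λ=+1.204609
r₁ = λ·B[:,0] = (+0.99367,-0.09111,-0.06574); r₂ = λ·B[:,1] = (+0.08000,+0.98461,-0.15536)
r₃ = r₁×r₂ = (+0.07888,+0.14911,+0.98567); SVD([r₁ r₂ r₃]) → R = UVᵀ:
  R  [+0.99367 +0.08000 +0.07888]
  R  [-0.09111 +0.98461 +0.14911]
  R  [-0.06574 -0.15536 +0.98567]
t = (+0.46458, +0.04638, +1.20461) m
tr R = 2.963951; θ = arccos((tr R − 1)/2) = 0.190153 rad = 10.895°
axis k = ((R−Rᵀ)₃₂, (R−Rᵀ)₁₃, (R−Rᵀ)₂₁) / (2 sinθ) = (-0.805438, +0.382579, -0.452661)
rvec = θ·k = (-0.153156, +0.072748, -0.086075)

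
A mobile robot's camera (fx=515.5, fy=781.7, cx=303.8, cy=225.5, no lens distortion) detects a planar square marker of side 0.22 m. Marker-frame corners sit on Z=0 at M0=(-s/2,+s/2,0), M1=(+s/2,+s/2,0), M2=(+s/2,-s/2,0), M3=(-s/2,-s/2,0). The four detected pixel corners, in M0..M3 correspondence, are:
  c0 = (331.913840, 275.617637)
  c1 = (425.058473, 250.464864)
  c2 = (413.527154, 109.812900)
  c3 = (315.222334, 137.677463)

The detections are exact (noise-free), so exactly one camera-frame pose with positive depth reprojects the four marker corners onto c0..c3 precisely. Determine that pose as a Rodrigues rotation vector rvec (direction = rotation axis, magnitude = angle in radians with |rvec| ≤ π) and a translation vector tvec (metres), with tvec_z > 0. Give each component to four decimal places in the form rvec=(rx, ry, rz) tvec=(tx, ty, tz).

rvec=(0.3026, 0.0204, -0.1855) tvec=(0.1538, -0.0452, 1.1726)

Intrinsics K: fx=515.5, fy=781.7, cx=303.8, cy=225.5
Marker side s = 0.22 m; corners in marker frame (Z=0):
  M0 = (-0.1100, +0.1100, 0)
  M1 = (+0.1100, +0.1100, 0)
  M2 = (+0.1100, -0.1100, 0)
  M3 = (-0.1100, -0.1100, 0)
Detected image corners:
  c0 = (331.913840, 275.617637) px
  c1 = (425.058473, 250.464864) px
  c2 = (413.527154, 109.812900) px
  c3 = (315.222334, 137.677463) px
Planar DLT: solve 8×8 A·h = b for H (H[2,2]=1):
  H  [+419.66482 +157.43627 +371.41091]
  H  [-128.19825 +681.68425 +195.37581]
  H  [-0.04072 +0.25103 +1.00000]
B = K⁻¹H; ‖b₁‖=0.852779, ‖b₂‖=0.852779; λ = 2/(‖b₁‖+‖b₂‖) = 1.172637, sign → tz>0 ⇒ λ=+1.172637
r₁ = λ·B[:,0] = (+0.98277,-0.17854,-0.04775); r₂ = λ·B[:,1] = (+0.18465,+0.93768,+0.29437)
r₃ = r₁×r₂ = (-0.00778,-0.29811,+0.95450); SVD([r₁ r₂ r₃]) → R = UVᵀ:
  R  [+0.98277 +0.18465 -0.00778]
  R  [-0.17854 +0.93768 -0.29811]
  R  [-0.04775 +0.29437 +0.95450]
t = (+0.15380, -0.04519, +1.17264) m
tr R = 2.874956; θ = arccos((tr R − 1)/2) = 0.355484 rad = 20.368°
axis k = ((R−Rᵀ)₃₂, (R−Rᵀ)₁₃, (R−Rᵀ)₂₁) / (2 sinθ) = (+0.851163, +0.057410, -0.521753)
rvec = θ·k = (+0.302575, +0.020408, -0.185475)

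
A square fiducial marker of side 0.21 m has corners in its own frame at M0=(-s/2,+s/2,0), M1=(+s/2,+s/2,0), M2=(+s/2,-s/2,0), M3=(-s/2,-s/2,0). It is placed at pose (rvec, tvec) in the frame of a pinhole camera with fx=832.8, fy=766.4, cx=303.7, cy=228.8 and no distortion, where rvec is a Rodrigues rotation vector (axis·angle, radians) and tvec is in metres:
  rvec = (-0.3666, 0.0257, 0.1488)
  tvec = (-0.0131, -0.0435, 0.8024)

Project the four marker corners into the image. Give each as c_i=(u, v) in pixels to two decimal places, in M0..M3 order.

Intrinsics K: fx=832.8, fy=766.4, cx=303.7, cy=228.8
Marker side s = 0.21 m; corners in marker frame (Z=0):
  M0 = (-0.1050, +0.1050, 0)
  M1 = (+0.1050, +0.1050, 0)
  M2 = (+0.1050, -0.1050, 0)
  M3 = (-0.1050, -0.1050, 0)
rvec = (-0.3666, 0.0257, 0.1488), |rvec| = θ = 0.39648 rad = 22.717°
Rodrigues: sinθ=0.38618, 1−cosθ=0.07757; R = I + sinθ·[k]× + (1−cosθ)·[k]×²:
    [+0.98875 -0.14958 -0.00189]
    [+0.14028 +0.92275 +0.35896]
    [-0.05195 -0.35518 +0.93335]
t = (-0.0131, -0.0435, 0.8024) m
M0: Pc = R·M0+t = (-0.13262, +0.03866, +0.77056); u = 832.8·(-0.13262)/0.77056 + 303.7 = 160.3632, v = 766.4·(+0.03866)/0.77056 + 228.8 = 267.2505
M1: Pc = R·M1+t = (+0.07501, +0.06812, +0.75965); u = 832.8·(+0.07501)/0.75965 + 303.7 = 385.9356, v = 766.4·(+0.06812)/0.75965 + 228.8 = 297.5238
M2: Pc = R·M2+t = (+0.10642, -0.12566, +0.83424); u = 832.8·(+0.10642)/0.83424 + 303.7 = 409.9409, v = 766.4·(-0.12566)/0.83424 + 228.8 = 113.3592
M3: Pc = R·M3+t = (-0.10121, -0.15512, +0.84515); u = 832.8·(-0.10121)/0.84515 + 303.7 = 203.9665, v = 766.4·(-0.15512)/0.84515 + 228.8 = 88.1350

c0=(160.36, 267.25) c1=(385.94, 297.52) c2=(409.94, 113.36) c3=(203.97, 88.14)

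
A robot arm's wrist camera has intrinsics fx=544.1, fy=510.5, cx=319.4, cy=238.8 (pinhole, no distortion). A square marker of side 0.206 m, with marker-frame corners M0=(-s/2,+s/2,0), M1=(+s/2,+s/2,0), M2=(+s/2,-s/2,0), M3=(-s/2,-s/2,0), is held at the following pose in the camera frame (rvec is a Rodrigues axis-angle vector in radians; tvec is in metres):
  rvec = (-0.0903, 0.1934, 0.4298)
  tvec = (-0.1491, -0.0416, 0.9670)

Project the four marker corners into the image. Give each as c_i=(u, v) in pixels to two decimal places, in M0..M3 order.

c0=(162.07, 243.96) c1=(261.13, 289.44) c2=(311.47, 188.78) c3=(211.22, 148.02)

Intrinsics K: fx=544.1, fy=510.5, cx=319.4, cy=238.8
Marker side s = 0.206 m; corners in marker frame (Z=0):
  M0 = (-0.1030, +0.1030, 0)
  M1 = (+0.1030, +0.1030, 0)
  M2 = (+0.1030, -0.1030, 0)
  M3 = (-0.1030, -0.1030, 0)
rvec = (-0.0903, 0.1934, 0.4298), |rvec| = θ = 0.47988 rad = 27.495°
Rodrigues: sinθ=0.46167, 1−cosθ=0.11295; R = I + sinθ·[k]× + (1−cosθ)·[k]×²:
    [+0.89105 -0.42206 +0.16703]
    [+0.40493 +0.90540 +0.12764]
    [-0.20510 -0.04610 +0.97765]
t = (-0.1491, -0.0416, 0.9670) m
M0: Pc = R·M0+t = (-0.28435, +0.00995, +0.98338); u = 544.1·(-0.28435)/0.98338 + 319.4 = 162.0697, v = 510.5·(+0.00995)/0.98338 + 238.8 = 243.9644
M1: Pc = R·M1+t = (-0.10079, +0.09336, +0.94113); u = 544.1·(-0.10079)/0.94113 + 319.4 = 261.1273, v = 510.5·(+0.09336)/0.94113 + 238.8 = 289.4435
M2: Pc = R·M2+t = (-0.01385, -0.09315, +0.95062); u = 544.1·(-0.01385)/0.95062 + 319.4 = 311.4729, v = 510.5·(-0.09315)/0.95062 + 238.8 = 188.7779
M3: Pc = R·M3+t = (-0.19741, -0.17656, +0.99287); u = 544.1·(-0.19741)/0.99287 + 319.4 = 211.2205, v = 510.5·(-0.17656)/0.99287 + 238.8 = 148.0175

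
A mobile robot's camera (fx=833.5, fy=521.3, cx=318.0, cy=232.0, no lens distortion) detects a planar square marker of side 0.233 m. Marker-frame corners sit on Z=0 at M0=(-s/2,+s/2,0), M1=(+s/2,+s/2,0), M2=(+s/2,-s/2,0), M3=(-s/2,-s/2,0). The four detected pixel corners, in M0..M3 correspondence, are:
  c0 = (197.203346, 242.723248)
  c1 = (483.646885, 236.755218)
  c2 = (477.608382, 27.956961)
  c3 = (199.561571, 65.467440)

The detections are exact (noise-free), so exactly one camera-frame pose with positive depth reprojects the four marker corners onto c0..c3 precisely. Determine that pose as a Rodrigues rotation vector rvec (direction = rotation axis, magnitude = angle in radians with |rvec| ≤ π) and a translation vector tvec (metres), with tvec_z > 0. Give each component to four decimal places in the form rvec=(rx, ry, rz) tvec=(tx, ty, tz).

Intrinsics K: fx=833.5, fy=521.3, cx=318.0, cy=232.0
Marker side s = 0.233 m; corners in marker frame (Z=0):
  M0 = (-0.1165, +0.1165, 0)
  M1 = (+0.1165, +0.1165, 0)
  M2 = (+0.1165, -0.1165, 0)
  M3 = (-0.1165, -0.1165, 0)
Detected image corners:
  c0 = (197.203346, 242.723248) px
  c1 = (483.646885, 236.755218) px
  c2 = (477.608382, 27.956961) px
  c3 = (199.561571, 65.467440) px
Planar DLT: solve 8×8 A·h = b for H (H[2,2]=1):
  H  [+968.28621 -35.36916 +327.73369]
  H  [-196.70420 +805.18311 +142.74816]
  H  [-0.71518 -0.12302 +1.00000]
B = K⁻¹H; ‖b₁‖=1.604047, ‖b₂‖=1.604047; λ = 2/(‖b₁‖+‖b₂‖) = 0.623423, sign → tz>0 ⇒ λ=+0.623423
r₁ = λ·B[:,0] = (+0.89434,-0.03681,-0.44586); r₂ = λ·B[:,1] = (+0.00281,+0.99705,-0.07669)
r₃ = r₁×r₂ = (+0.44737,+0.06734,+0.89181); SVD([r₁ r₂ r₃]) → R = UVᵀ:
  R  [+0.89434 +0.00281 +0.44737]
  R  [-0.03681 +0.99705 +0.06734]
  R  [-0.44586 -0.07669 +0.89181]
t = (+0.00728, -0.10674, +0.62342) m
tr R = 2.783206; θ = arccos((tr R − 1)/2) = 0.469924 rad = 26.925°
axis k = ((R−Rᵀ)₃₂, (R−Rᵀ)₁₃, (R−Rᵀ)₂₁) / (2 sinθ) = (-0.159039, +0.986303, -0.043745)
rvec = θ·k = (-0.074736, +0.463487, -0.020557)

rvec=(-0.0747, 0.4635, -0.0206) tvec=(0.0073, -0.1067, 0.6234)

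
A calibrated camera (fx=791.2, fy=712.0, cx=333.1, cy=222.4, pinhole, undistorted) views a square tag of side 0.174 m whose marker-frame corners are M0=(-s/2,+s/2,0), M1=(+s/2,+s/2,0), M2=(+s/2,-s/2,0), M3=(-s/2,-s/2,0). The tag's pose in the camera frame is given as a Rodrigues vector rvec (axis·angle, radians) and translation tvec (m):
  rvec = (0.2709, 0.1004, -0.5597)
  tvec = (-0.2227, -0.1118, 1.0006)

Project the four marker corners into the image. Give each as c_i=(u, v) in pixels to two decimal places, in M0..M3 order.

Intrinsics K: fx=791.2, fy=712.0, cx=333.1, cy=222.4
Marker side s = 0.174 m; corners in marker frame (Z=0):
  M0 = (-0.0870, +0.0870, 0)
  M1 = (+0.0870, +0.0870, 0)
  M2 = (+0.0870, -0.0870, 0)
  M3 = (-0.0870, -0.0870, 0)
rvec = (0.2709, 0.1004, -0.5597), |rvec| = θ = 0.62987 rad = 36.089°
Rodrigues: sinθ=0.58904, 1−cosθ=0.19189; R = I + sinθ·[k]× + (1−cosθ)·[k]×²:
    [+0.84360 +0.53657 +0.02055]
    [-0.51026 +0.81298 -0.28052]
    [-0.16723 +0.22616 +0.95963]
t = (-0.2227, -0.1118, 1.0006) m
M0: Pc = R·M0+t = (-0.24941, +0.00332, +1.03482); u = 791.2·(-0.24941)/1.03482 + 333.1 = 142.4065, v = 712.0·(+0.00332)/1.03482 + 222.4 = 224.6859
M1: Pc = R·M1+t = (-0.10262, -0.08546, +1.00573); u = 791.2·(-0.10262)/1.00573 + 333.1 = 252.3658, v = 712.0·(-0.08546)/1.00573 + 222.4 = 161.8965
M2: Pc = R·M2+t = (-0.19599, -0.22692, +0.96638); u = 791.2·(-0.19599)/0.96638 + 333.1 = 172.6384, v = 712.0·(-0.22692)/0.96638 + 222.4 = 55.2095
M3: Pc = R·M3+t = (-0.34278, -0.13814, +0.99547); u = 791.2·(-0.34278)/0.99547 + 333.1 = 60.6628, v = 712.0·(-0.13814)/0.99547 + 222.4 = 123.5995

c0=(142.41, 224.69) c1=(252.37, 161.90) c2=(172.64, 55.21) c3=(60.66, 123.60)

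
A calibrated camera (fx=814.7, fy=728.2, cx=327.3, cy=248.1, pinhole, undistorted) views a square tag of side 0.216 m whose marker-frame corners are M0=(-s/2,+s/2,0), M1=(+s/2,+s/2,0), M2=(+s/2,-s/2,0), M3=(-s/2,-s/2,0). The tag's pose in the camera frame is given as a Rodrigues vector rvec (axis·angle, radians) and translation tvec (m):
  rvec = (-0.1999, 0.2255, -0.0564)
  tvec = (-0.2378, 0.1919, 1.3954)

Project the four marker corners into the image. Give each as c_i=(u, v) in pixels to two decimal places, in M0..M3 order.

Intrinsics K: fx=814.7, fy=728.2, cx=327.3, cy=248.1
Marker side s = 0.216 m; corners in marker frame (Z=0):
  M0 = (-0.1080, +0.1080, 0)
  M1 = (+0.1080, +0.1080, 0)
  M2 = (+0.1080, -0.1080, 0)
  M3 = (-0.1080, -0.1080, 0)
rvec = (-0.1999, 0.2255, -0.0564), |rvec| = θ = 0.30658 rad = 17.566°
Rodrigues: sinθ=0.30180, 1−cosθ=0.04663; R = I + sinθ·[k]× + (1−cosθ)·[k]×²:
    [+0.97320 +0.03316 +0.22758]
    [-0.07788 +0.97860 +0.19047]
    [-0.21639 -0.20309 +0.95495]
t = (-0.2378, 0.1919, 1.3954) m
M0: Pc = R·M0+t = (-0.33932, +0.30600, +1.39684); u = 814.7·(-0.33932)/1.39684 + 327.3 = 129.3904, v = 728.2·(+0.30600)/1.39684 + 248.1 = 407.6242
M1: Pc = R·M1+t = (-0.12911, +0.28918, +1.35010); u = 814.7·(-0.12911)/1.35010 + 327.3 = 249.3877, v = 728.2·(+0.28918)/1.35010 + 248.1 = 404.0732
M2: Pc = R·M2+t = (-0.13628, +0.07780, +1.39396); u = 814.7·(-0.13628)/1.39396 + 327.3 = 247.6537, v = 728.2·(+0.07780)/1.39396 + 248.1 = 288.7424
M3: Pc = R·M3+t = (-0.34649, +0.09462, +1.44070); u = 814.7·(-0.34649)/1.44070 + 327.3 = 131.3665, v = 728.2·(+0.09462)/1.44070 + 248.1 = 295.9268

c0=(129.39, 407.62) c1=(249.39, 404.07) c2=(247.65, 288.74) c3=(131.37, 295.93)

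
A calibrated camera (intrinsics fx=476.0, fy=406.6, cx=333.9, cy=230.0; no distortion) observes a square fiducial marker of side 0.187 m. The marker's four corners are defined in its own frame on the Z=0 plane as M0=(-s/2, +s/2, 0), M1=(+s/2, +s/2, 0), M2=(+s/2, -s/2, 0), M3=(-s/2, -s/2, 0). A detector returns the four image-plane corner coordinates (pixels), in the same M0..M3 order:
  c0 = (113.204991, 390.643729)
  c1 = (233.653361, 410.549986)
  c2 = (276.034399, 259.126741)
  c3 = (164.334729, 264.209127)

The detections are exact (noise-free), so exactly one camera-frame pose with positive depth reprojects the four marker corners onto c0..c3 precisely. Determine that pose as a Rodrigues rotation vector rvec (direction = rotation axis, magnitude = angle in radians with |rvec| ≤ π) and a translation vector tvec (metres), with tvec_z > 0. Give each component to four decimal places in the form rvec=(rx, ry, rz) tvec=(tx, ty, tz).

Intrinsics K: fx=476.0, fy=406.6, cx=333.9, cy=230.0
Marker side s = 0.187 m; corners in marker frame (Z=0):
  M0 = (-0.0935, +0.0935, 0)
  M1 = (+0.0935, +0.0935, 0)
  M2 = (+0.0935, -0.0935, 0)
  M3 = (-0.0935, -0.0935, 0)
Detected image corners:
  c0 = (113.204991, 390.643729) px
  c1 = (233.653361, 410.549986) px
  c2 = (276.034399, 259.126741) px
  c3 = (164.334729, 264.209127) px
Planar DLT: solve 8×8 A·h = b for H (H[2,2]=1):
  H  [+437.85038 -404.34470 +193.50299]
  H  [-270.02770 +480.93189 +325.78720]
  H  [-0.92057 -0.77387 +1.00000]
B = K⁻¹H; ‖b₁‖=1.821844, ‖b₂‖=1.821844; λ = 2/(‖b₁‖+‖b₂‖) = 0.548895, sign → tz>0 ⇒ λ=+0.548895
r₁ = λ·B[:,0] = (+0.85935,-0.07870,-0.50529); r₂ = λ·B[:,1] = (-0.16830,+0.88952,-0.42477)
r₃ = r₁×r₂ = (+0.48290,+0.45007,+0.75116); SVD([r₁ r₂ r₃]) → R = UVᵀ:
  R  [+0.85935 -0.16830 +0.48290]
  R  [-0.07870 +0.88952 +0.45007]
  R  [-0.50529 -0.42477 +0.75116]
t = (-0.16190, +0.12931, +0.54889) m
tr R = 2.500034; θ = arccos((tr R − 1)/2) = 0.722708 rad = 41.408°
axis k = ((R−Rᵀ)₃₂, (R−Rᵀ)₁₃, (R−Rᵀ)₂₁) / (2 sinθ) = (-0.661337, +0.747024, +0.067735)
rvec = θ·k = (-0.477954, +0.539881, +0.048952)

rvec=(-0.4780, 0.5399, 0.0490) tvec=(-0.1619, 0.1293, 0.5489)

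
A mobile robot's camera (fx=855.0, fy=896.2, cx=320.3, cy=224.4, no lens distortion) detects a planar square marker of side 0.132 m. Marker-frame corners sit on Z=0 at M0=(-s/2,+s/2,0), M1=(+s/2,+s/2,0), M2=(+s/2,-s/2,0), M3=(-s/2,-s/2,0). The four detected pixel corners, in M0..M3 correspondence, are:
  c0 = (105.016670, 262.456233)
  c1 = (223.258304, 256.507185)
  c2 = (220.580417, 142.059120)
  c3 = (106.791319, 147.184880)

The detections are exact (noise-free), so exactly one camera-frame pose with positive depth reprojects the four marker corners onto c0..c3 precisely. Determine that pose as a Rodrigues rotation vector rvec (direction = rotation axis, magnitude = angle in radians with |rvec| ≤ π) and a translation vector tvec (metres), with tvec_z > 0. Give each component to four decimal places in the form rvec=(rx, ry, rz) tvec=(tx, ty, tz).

rvec=(-0.2897, -0.0324, -0.0521) tvec=(-0.1788, -0.0256, 0.9784)

Intrinsics K: fx=855.0, fy=896.2, cx=320.3, cy=224.4
Marker side s = 0.132 m; corners in marker frame (Z=0):
  M0 = (-0.0660, +0.0660, 0)
  M1 = (+0.0660, +0.0660, 0)
  M2 = (+0.0660, -0.0660, 0)
  M3 = (-0.0660, -0.0660, 0)
Detected image corners:
  c0 = (105.016670, 262.456233) px
  c1 = (223.258304, 256.507185) px
  c2 = (220.580417, 142.059120) px
  c3 = (106.791319, 147.184880) px
Planar DLT: solve 8×8 A·h = b for H (H[2,2]=1):
  H  [+885.18229 -44.21664 +164.06154]
  H  [-33.75218 +811.36300 +200.94185]
  H  [+0.04028 -0.29091 +1.00000]
B = K⁻¹H; ‖b₁‖=1.022123, ‖b₂‖=1.022123; λ = 2/(‖b₁‖+‖b₂‖) = 0.978356, sign → tz>0 ⇒ λ=+0.978356
r₁ = λ·B[:,0] = (+0.99813,-0.04671,+0.03940); r₂ = λ·B[:,1] = (+0.05602,+0.95701,-0.28461)
r₃ = r₁×r₂ = (-0.02442,+0.28628,+0.95783); SVD([r₁ r₂ r₃]) → R = UVᵀ:
  R  [+0.99813 +0.05602 -0.02442]
  R  [-0.04671 +0.95701 +0.28628]
  R  [+0.03940 -0.28461 +0.95783]
t = (-0.17878, -0.02561, +0.97836) m
tr R = 2.912969; θ = arccos((tr R − 1)/2) = 0.296090 rad = 16.965°
axis k = ((R−Rᵀ)₃₂, (R−Rᵀ)₁₃, (R−Rᵀ)₂₁) / (2 sinθ) = (-0.978287, -0.109364, -0.176051)
rvec = θ·k = (-0.289661, -0.032381, -0.052127)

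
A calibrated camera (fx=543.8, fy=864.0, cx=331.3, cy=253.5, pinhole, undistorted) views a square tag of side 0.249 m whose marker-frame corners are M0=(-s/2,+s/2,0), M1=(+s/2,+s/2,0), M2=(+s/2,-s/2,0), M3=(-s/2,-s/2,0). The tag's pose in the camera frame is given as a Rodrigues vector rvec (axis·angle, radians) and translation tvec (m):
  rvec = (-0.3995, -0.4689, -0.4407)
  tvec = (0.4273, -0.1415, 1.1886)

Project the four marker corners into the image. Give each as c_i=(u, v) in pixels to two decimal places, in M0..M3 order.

c0=(524.58, 254.02) c1=(593.63, 199.18) c2=(528.68, 62.75) c3=(456.44, 99.55)

Intrinsics K: fx=543.8, fy=864.0, cx=331.3, cy=253.5
Marker side s = 0.249 m; corners in marker frame (Z=0):
  M0 = (-0.1245, +0.1245, 0)
  M1 = (+0.1245, +0.1245, 0)
  M2 = (+0.1245, -0.1245, 0)
  M3 = (-0.1245, -0.1245, 0)
rvec = (-0.3995, -0.4689, -0.4407), |rvec| = θ = 0.75742 rad = 43.397°
Rodrigues: sinθ=0.68705, 1−cosθ=0.27339; R = I + sinθ·[k]× + (1−cosθ)·[k]×²:
    [+0.80267 +0.48902 -0.34143]
    [-0.31049 +0.83139 +0.46086]
    [+0.50924 -0.26391 +0.81917]
t = (0.4273, -0.1415, 1.1886) m
M0: Pc = R·M0+t = (+0.38825, +0.00066, +1.09234); u = 543.8·(+0.38825)/1.09234 + 331.3 = 524.5826, v = 864.0·(+0.00066)/1.09234 + 253.5 = 254.0247
M1: Pc = R·M1+t = (+0.58812, -0.07665, +1.21914); u = 543.8·(+0.58812)/1.21914 + 331.3 = 593.6296, v = 864.0·(-0.07665)/1.21914 + 253.5 = 199.1804
M2: Pc = R·M2+t = (+0.46635, -0.28366, +1.28486); u = 543.8·(+0.46635)/1.28486 + 331.3 = 528.6765, v = 864.0·(-0.28366)/1.28486 + 253.5 = 62.7509
M3: Pc = R·M3+t = (+0.26648, -0.20635, +1.15806); u = 543.8·(+0.26648)/1.15806 + 331.3 = 456.4356, v = 864.0·(-0.20635)/1.15806 + 253.5 = 99.5450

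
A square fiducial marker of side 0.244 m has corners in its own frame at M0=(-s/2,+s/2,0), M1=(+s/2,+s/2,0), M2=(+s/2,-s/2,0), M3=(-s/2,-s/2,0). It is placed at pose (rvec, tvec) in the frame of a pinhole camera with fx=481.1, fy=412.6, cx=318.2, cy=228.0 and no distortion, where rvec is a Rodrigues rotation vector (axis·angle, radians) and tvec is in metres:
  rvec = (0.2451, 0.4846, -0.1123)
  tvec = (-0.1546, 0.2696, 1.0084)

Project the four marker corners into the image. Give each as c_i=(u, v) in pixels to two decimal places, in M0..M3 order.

c0=(211.60, 376.67) c1=(304.77, 389.24) c2=(283.17, 293.08) c3=(187.89, 290.57)

Intrinsics K: fx=481.1, fy=412.6, cx=318.2, cy=228.0
Marker side s = 0.244 m; corners in marker frame (Z=0):
  M0 = (-0.1220, +0.1220, 0)
  M1 = (+0.1220, +0.1220, 0)
  M2 = (+0.1220, -0.1220, 0)
  M3 = (-0.1220, -0.1220, 0)
rvec = (0.2451, 0.4846, -0.1123), |rvec| = θ = 0.55455 rad = 31.773°
Rodrigues: sinθ=0.52656, 1−cosθ=0.14986; R = I + sinθ·[k]× + (1−cosθ)·[k]×²:
    [+0.87941 +0.16451 +0.44673]
    [-0.04875 +0.96458 -0.25925]
    [-0.47355 +0.20621 +0.85628]
t = (-0.1546, 0.2696, 1.0084) m
M0: Pc = R·M0+t = (-0.24182, +0.39323, +1.09133); u = 481.1·(-0.24182)/1.09133 + 318.2 = 211.5975, v = 412.6·(+0.39323)/1.09133 + 228.0 = 376.6672
M1: Pc = R·M1+t = (-0.02724, +0.38133, +0.97578); u = 481.1·(-0.02724)/0.97578 + 318.2 = 304.7692, v = 412.6·(+0.38133)/0.97578 + 228.0 = 389.2419
M2: Pc = R·M2+t = (-0.06738, +0.14597, +0.92547); u = 481.1·(-0.06738)/0.92547 + 318.2 = 283.1718, v = 412.6·(+0.14597)/0.92547 + 228.0 = 293.0792
M3: Pc = R·M3+t = (-0.28196, +0.15787, +1.04102); u = 481.1·(-0.28196)/1.04102 + 318.2 = 187.8941, v = 412.6·(+0.15787)/1.04102 + 228.0 = 290.5703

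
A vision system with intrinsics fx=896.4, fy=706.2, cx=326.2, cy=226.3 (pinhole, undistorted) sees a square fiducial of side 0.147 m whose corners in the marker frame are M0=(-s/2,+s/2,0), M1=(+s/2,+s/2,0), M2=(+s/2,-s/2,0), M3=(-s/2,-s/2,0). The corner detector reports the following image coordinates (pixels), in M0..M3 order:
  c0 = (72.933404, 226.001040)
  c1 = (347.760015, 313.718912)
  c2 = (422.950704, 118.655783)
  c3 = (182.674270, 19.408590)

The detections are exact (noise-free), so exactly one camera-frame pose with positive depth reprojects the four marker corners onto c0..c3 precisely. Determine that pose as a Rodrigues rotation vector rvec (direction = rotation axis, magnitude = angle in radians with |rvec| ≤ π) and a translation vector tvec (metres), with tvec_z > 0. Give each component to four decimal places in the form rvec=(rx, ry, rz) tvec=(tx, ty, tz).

Intrinsics K: fx=896.4, fy=706.2, cx=326.2, cy=226.3
Marker side s = 0.147 m; corners in marker frame (Z=0):
  M0 = (-0.0735, +0.0735, 0)
  M1 = (+0.0735, +0.0735, 0)
  M2 = (+0.0735, -0.0735, 0)
  M3 = (-0.0735, -0.0735, 0)
Detected image corners:
  c0 = (72.933404, 226.001040) px
  c1 = (347.760015, 313.718912) px
  c2 = (422.950704, 118.655783) px
  c3 = (182.674270, 19.408590) px
Planar DLT: solve 8×8 A·h = b for H (H[2,2]=1):
  H  [+1925.57716 -792.78189 +265.44047]
  H  [+756.21514 +1252.02733 +166.96190]
  H  [+0.69858 -0.66177 +1.00000]
B = K⁻¹H; ‖b₁‖=2.189122, ‖b₂‖=2.189122; λ = 2/(‖b₁‖+‖b₂‖) = 0.456804, sign → tz>0 ⇒ λ=+0.456804
r₁ = λ·B[:,0] = (+0.86515,+0.38690,+0.31912); r₂ = λ·B[:,1] = (-0.29399,+0.90674,-0.30230)
r₃ = r₁×r₂ = (-0.40631,+0.16772,+0.89821); SVD([r₁ r₂ r₃]) → R = UVᵀ:
  R  [+0.86515 -0.29399 -0.40631]
  R  [+0.38690 +0.90674 +0.16772]
  R  [+0.31912 -0.30230 +0.89821]
t = (-0.03096, -0.03838, +0.45680) m
tr R = 2.670097; θ = arccos((tr R − 1)/2) = 0.582575 rad = 33.379°
axis k = ((R−Rᵀ)₃₂, (R−Rᵀ)₁₃, (R−Rᵀ)₂₁) / (2 sinθ) = (-0.427150, -0.659271, +0.618793)
rvec = θ·k = (-0.248847, -0.384075, +0.360493)

rvec=(-0.2488, -0.3841, 0.3605) tvec=(-0.0310, -0.0384, 0.4568)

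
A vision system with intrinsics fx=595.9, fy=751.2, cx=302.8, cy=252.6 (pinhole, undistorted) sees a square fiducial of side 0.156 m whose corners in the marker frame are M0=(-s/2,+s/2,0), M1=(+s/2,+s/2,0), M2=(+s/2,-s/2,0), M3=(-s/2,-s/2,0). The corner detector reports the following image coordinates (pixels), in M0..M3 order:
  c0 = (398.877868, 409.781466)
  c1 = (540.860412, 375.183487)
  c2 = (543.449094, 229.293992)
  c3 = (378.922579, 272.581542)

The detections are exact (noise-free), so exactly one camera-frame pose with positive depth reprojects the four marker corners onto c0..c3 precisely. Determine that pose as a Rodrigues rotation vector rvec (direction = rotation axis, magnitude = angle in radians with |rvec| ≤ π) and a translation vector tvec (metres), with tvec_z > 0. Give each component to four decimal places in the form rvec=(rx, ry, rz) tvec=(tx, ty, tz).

Intrinsics K: fx=595.9, fy=751.2, cx=302.8, cy=252.6
Marker side s = 0.156 m; corners in marker frame (Z=0):
  M0 = (-0.0780, +0.0780, 0)
  M1 = (+0.0780, +0.0780, 0)
  M2 = (+0.0780, -0.0780, 0)
  M3 = (-0.0780, -0.0780, 0)
Detected image corners:
  c0 = (398.877868, 409.781466) px
  c1 = (540.860412, 375.183487) px
  c2 = (543.449094, 229.293992) px
  c3 = (378.922579, 272.581542) px
Planar DLT: solve 8×8 A·h = b for H (H[2,2]=1):
  H  [+915.57569 +498.86217 +465.06016]
  H  [-290.04713 +1212.81709 +327.15732]
  H  [-0.13204 +0.95044 +1.00000]
B = K⁻¹H; ‖b₁‖=1.644866, ‖b₂‖=1.644866; λ = 2/(‖b₁‖+‖b₂‖) = 0.607952, sign → tz>0 ⇒ λ=+0.607952
r₁ = λ·B[:,0] = (+0.97488,-0.20774,-0.08027); r₂ = λ·B[:,1] = (+0.21534,+0.78724,+0.57782)
r₃ = r₁×r₂ = (-0.05684,-0.58060,+0.81221); SVD([r₁ r₂ r₃]) → R = UVᵀ:
  R  [+0.97488 +0.21534 -0.05684]
  R  [-0.20774 +0.78724 -0.58060]
  R  [-0.08027 +0.57782 +0.81221]
t = (+0.16554, +0.06034, +0.60795) m
tr R = 2.574332; θ = arccos((tr R − 1)/2) = 0.664596 rad = 38.079°
axis k = ((R−Rᵀ)₃₂, (R−Rᵀ)₁₃, (R−Rᵀ)₂₁) / (2 sinθ) = (+0.939144, +0.018995, -0.342998)
rvec = θ·k = (+0.624151, +0.012624, -0.227955)

rvec=(0.6242, 0.0126, -0.2280) tvec=(0.1655, 0.0603, 0.6080)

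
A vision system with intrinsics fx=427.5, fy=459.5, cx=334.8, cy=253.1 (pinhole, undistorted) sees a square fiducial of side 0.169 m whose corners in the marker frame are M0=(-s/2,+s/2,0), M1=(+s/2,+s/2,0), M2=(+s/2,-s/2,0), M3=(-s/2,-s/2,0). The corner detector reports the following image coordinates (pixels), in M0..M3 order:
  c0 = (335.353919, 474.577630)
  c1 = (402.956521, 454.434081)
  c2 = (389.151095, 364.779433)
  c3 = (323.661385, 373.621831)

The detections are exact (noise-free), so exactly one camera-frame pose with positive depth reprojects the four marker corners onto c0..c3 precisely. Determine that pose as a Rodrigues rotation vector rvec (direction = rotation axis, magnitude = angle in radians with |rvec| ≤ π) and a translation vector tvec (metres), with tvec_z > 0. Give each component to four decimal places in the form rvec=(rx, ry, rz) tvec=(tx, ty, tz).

rvec=(-0.3057, -0.5979, -0.0502) tvec=(0.0595, 0.3027, 0.8580)

Intrinsics K: fx=427.5, fy=459.5, cx=334.8, cy=253.1
Marker side s = 0.169 m; corners in marker frame (Z=0):
  M0 = (-0.0845, +0.0845, 0)
  M1 = (+0.0845, +0.0845, 0)
  M2 = (+0.0845, -0.0845, 0)
  M3 = (-0.0845, -0.0845, 0)
Detected image corners:
  c0 = (335.353919, 474.577630) px
  c1 = (402.956521, 454.434081) px
  c2 = (389.151095, 364.779433) px
  c3 = (323.661385, 373.621831) px
Planar DLT: solve 8×8 A·h = b for H (H[2,2]=1):
  H  [+630.86613 -37.82991 +364.45088]
  H  [+187.75961 +431.54125 +415.19173]
  H  [+0.65402 -0.31317 +1.00000]
B = K⁻¹H; ‖b₁‖=1.165518, ‖b₂‖=1.165518; λ = 2/(‖b₁‖+‖b₂‖) = 0.857988, sign → tz>0 ⇒ λ=+0.857988
r₁ = λ·B[:,0] = (+0.82668,+0.04150,+0.56114); r₂ = λ·B[:,1] = (+0.13451,+0.95379,-0.26870)
r₃ = r₁×r₂ = (-0.54636,+0.29761,+0.78289); SVD([r₁ r₂ r₃]) → R = UVᵀ:
  R  [+0.82668 +0.13451 -0.54636]
  R  [+0.04150 +0.95379 +0.29761]
  R  [+0.56114 -0.26870 +0.78289]
t = (+0.05951, +0.30266, +0.85799) m
tr R = 2.563353; θ = arccos((tr R − 1)/2) = 0.673447 rad = 38.586°
axis k = ((R−Rᵀ)₃₂, (R−Rᵀ)₁₃, (R−Rᵀ)₂₁) / (2 sinθ) = (-0.454000, -0.887876, -0.074564)
rvec = θ·k = (-0.305745, -0.597937, -0.050215)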